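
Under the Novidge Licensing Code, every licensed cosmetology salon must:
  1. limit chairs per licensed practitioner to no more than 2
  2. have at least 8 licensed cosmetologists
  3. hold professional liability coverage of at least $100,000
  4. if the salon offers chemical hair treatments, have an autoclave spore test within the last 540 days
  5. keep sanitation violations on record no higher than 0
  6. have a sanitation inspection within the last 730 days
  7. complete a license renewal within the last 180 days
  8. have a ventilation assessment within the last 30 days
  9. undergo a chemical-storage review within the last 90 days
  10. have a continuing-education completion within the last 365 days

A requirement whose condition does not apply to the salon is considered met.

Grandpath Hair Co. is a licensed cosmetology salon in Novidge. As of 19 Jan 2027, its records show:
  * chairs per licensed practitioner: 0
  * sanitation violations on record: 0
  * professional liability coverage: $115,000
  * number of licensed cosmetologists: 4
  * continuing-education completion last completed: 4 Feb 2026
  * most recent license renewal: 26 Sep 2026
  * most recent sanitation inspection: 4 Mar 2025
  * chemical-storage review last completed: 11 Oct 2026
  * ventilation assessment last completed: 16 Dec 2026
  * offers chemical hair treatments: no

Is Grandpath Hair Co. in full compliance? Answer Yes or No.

No

1. chairs per licensed practitioner 0 ≤ 2 → met
2. licensed cosmetologists 4 < 8 → not met
3. professional liability coverage $115,000 ≥ $100,000 → met
4. condition 'offers chemical hair treatments' does not hold → requirement n/a → met
5. sanitation violations on record 0 ≤ 0 → met
6. sanitation inspection 686 days ago vs limit 730 → met
7. license renewal 115 days ago vs limit 180 → met
8. ventilation assessment 34 days ago vs limit 30 → not met
9. chemical-storage review 100 days ago vs limit 90 → not met
10. continuing-education completion 349 days ago vs limit 365 → met
Not met: 2, 8, 9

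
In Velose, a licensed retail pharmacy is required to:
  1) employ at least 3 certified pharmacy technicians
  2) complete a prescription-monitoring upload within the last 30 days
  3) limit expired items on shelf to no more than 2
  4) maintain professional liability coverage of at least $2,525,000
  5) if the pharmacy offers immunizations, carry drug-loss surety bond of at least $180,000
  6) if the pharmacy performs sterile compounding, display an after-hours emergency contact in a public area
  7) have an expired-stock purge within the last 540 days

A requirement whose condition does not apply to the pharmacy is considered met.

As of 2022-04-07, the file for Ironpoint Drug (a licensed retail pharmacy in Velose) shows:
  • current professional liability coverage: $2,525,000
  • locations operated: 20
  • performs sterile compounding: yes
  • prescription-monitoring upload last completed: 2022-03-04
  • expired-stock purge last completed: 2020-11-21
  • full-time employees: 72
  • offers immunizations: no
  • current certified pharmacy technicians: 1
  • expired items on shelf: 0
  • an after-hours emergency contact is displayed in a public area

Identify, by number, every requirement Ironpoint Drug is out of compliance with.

1, 2

1. certified pharmacy technicians 1 < 3 → not met
2. prescription-monitoring upload 34 days ago vs limit 30 → not met
3. expired items on shelf 0 ≤ 2 → met
4. professional liability coverage $2,525,000 ≥ $2,525,000 → met
5. condition 'offers immunizations' does not hold → requirement n/a → met
6. condition 'performs sterile compounding' holds; after-hours emergency contact present → met
7. expired-stock purge 502 days ago vs limit 540 → met
Not met: 1, 2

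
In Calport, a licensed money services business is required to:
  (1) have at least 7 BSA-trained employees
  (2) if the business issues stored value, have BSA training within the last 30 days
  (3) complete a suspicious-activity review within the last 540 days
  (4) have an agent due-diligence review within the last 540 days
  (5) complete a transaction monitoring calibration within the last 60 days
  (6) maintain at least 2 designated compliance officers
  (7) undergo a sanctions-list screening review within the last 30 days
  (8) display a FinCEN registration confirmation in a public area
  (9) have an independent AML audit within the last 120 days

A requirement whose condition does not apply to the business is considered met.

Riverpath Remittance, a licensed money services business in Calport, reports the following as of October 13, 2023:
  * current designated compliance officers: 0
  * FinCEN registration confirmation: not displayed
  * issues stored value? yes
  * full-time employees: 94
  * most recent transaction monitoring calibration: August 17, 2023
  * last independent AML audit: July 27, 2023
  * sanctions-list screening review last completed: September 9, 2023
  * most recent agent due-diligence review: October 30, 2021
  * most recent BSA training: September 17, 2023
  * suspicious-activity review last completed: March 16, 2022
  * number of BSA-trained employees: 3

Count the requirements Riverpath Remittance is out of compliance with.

6

1. BSA-trained employees 3 < 7 → not met
2. condition 'issues stored value' holds; BSA training 26 days ago vs limit 30 → met
3. suspicious-activity review 576 days ago vs limit 540 → not met
4. agent due-diligence review 713 days ago vs limit 540 → not met
5. transaction monitoring calibration 57 days ago vs limit 60 → met
6. designated compliance officers 0 < 2 → not met
7. sanctions-list screening review 34 days ago vs limit 30 → not met
8. FinCEN registration confirmation absent → not met
9. independent AML audit 78 days ago vs limit 120 → met
Not met: 6 of 9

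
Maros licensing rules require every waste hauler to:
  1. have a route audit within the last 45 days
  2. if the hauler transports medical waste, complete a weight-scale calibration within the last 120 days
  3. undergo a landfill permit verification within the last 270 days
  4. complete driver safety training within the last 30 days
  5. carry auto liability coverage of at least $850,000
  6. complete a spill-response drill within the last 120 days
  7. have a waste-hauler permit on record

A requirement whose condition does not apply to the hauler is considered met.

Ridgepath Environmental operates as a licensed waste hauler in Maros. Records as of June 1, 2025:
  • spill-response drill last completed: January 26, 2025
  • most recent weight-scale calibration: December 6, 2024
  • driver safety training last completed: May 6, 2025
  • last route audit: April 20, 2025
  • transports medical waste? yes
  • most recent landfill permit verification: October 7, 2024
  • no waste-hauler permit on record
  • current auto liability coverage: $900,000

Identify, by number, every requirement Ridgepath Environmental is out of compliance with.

2, 6, 7

1. route audit 42 days ago vs limit 45 → met
2. condition 'transports medical waste' holds; weight-scale calibration 177 days ago vs limit 120 → not met
3. landfill permit verification 237 days ago vs limit 270 → met
4. driver safety training 26 days ago vs limit 30 → met
5. auto liability coverage $900,000 ≥ $850,000 → met
6. spill-response drill 126 days ago vs limit 120 → not met
7. waste-hauler permit absent → not met
Not met: 2, 6, 7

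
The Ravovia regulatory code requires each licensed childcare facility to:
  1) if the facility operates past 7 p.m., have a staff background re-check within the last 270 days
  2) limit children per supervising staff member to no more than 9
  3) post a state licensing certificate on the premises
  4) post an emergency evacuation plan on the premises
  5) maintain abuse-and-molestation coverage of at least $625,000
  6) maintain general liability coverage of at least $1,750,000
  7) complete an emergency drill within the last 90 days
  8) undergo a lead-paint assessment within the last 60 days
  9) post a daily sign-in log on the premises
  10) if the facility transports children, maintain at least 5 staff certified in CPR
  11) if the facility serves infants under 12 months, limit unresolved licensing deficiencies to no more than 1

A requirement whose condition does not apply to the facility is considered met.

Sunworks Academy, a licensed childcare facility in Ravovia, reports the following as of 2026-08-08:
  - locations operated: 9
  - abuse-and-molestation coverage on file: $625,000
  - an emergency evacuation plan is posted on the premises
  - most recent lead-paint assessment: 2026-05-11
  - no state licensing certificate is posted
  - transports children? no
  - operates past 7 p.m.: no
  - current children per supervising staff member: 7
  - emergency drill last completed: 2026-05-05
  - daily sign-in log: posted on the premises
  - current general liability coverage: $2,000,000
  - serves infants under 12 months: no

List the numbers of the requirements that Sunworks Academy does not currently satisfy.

1. condition 'operates past 7 p.m.' does not hold → requirement n/a → met
2. children per supervising staff member 7 ≤ 9 → met
3. state licensing certificate absent → not met
4. emergency evacuation plan present → met
5. abuse-and-molestation coverage $625,000 ≥ $625,000 → met
6. general liability coverage $2,000,000 ≥ $1,750,000 → met
7. emergency drill 95 days ago vs limit 90 → not met
8. lead-paint assessment 89 days ago vs limit 60 → not met
9. daily sign-in log present → met
10. condition 'transports children' does not hold → requirement n/a → met
11. condition 'serves infants under 12 months' does not hold → requirement n/a → met
Not met: 3, 7, 8

3, 7, 8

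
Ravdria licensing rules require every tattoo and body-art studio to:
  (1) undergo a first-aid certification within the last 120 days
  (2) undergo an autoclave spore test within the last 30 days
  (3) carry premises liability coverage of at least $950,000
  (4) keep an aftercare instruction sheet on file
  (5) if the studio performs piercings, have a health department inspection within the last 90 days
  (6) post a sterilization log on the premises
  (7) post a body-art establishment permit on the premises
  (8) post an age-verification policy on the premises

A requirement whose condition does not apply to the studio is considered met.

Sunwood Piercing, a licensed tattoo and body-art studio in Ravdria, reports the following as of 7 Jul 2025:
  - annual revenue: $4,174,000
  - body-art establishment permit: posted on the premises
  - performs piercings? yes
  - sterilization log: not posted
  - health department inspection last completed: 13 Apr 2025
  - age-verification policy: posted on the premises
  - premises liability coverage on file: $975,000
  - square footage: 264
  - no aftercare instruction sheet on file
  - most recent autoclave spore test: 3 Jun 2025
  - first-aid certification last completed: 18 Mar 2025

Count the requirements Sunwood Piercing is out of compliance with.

1. first-aid certification 111 days ago vs limit 120 → met
2. autoclave spore test 34 days ago vs limit 30 → not met
3. premises liability coverage $975,000 ≥ $950,000 → met
4. aftercare instruction sheet absent → not met
5. condition 'performs piercings' holds; health department inspection 85 days ago vs limit 90 → met
6. sterilization log absent → not met
7. body-art establishment permit present → met
8. age-verification policy present → met
Not met: 3 of 8

3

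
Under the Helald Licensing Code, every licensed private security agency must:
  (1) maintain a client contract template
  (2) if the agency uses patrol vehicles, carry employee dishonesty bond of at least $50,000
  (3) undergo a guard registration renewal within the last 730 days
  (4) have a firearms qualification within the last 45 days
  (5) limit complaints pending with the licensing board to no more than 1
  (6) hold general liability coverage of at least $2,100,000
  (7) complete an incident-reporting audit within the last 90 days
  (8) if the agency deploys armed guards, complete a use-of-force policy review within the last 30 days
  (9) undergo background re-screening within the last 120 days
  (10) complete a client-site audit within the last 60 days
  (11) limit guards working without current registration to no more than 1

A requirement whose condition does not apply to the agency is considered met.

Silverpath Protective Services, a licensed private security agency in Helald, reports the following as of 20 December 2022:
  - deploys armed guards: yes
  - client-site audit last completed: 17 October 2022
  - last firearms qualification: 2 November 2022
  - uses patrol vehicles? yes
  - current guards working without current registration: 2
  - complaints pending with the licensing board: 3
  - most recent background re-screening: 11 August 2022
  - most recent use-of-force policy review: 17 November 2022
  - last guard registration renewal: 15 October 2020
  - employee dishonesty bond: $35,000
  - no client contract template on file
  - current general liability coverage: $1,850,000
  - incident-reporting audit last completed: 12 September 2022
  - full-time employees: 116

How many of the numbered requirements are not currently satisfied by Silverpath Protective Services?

1. client contract template absent → not met
2. condition 'uses patrol vehicles' holds; employee dishonesty bond $35,000 < $50,000 → not met
3. guard registration renewal 796 days ago vs limit 730 → not met
4. firearms qualification 48 days ago vs limit 45 → not met
5. complaints pending with the licensing board 3 > 1 → not met
6. general liability coverage $1,850,000 < $2,100,000 → not met
7. incident-reporting audit 99 days ago vs limit 90 → not met
8. condition 'deploys armed guards' holds; use-of-force policy review 33 days ago vs limit 30 → not met
9. background re-screening 131 days ago vs limit 120 → not met
10. client-site audit 64 days ago vs limit 60 → not met
11. guards working without current registration 2 > 1 → not met
Not met: 11 of 11

11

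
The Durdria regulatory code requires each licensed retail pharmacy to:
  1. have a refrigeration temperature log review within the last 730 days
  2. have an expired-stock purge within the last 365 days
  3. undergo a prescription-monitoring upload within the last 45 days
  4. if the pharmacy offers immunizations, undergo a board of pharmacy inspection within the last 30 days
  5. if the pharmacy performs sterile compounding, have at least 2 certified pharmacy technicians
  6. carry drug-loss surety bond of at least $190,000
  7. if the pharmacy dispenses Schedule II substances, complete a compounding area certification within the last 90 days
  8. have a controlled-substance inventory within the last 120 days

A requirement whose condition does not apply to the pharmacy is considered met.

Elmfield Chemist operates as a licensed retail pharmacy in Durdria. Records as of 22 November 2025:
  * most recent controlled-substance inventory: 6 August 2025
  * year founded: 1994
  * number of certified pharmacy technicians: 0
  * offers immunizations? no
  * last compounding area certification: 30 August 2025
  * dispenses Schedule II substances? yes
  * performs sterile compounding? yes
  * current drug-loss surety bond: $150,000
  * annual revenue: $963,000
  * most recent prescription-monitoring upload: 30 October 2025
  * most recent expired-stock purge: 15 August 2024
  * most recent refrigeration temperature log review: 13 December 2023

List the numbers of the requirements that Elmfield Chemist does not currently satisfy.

1. refrigeration temperature log review 710 days ago vs limit 730 → met
2. expired-stock purge 464 days ago vs limit 365 → not met
3. prescription-monitoring upload 23 days ago vs limit 45 → met
4. condition 'offers immunizations' does not hold → requirement n/a → met
5. condition 'performs sterile compounding' holds; certified pharmacy technicians 0 < 2 → not met
6. drug-loss surety bond $150,000 < $190,000 → not met
7. condition 'dispenses Schedule II substances' holds; compounding area certification 84 days ago vs limit 90 → met
8. controlled-substance inventory 108 days ago vs limit 120 → met
Not met: 2, 5, 6

2, 5, 6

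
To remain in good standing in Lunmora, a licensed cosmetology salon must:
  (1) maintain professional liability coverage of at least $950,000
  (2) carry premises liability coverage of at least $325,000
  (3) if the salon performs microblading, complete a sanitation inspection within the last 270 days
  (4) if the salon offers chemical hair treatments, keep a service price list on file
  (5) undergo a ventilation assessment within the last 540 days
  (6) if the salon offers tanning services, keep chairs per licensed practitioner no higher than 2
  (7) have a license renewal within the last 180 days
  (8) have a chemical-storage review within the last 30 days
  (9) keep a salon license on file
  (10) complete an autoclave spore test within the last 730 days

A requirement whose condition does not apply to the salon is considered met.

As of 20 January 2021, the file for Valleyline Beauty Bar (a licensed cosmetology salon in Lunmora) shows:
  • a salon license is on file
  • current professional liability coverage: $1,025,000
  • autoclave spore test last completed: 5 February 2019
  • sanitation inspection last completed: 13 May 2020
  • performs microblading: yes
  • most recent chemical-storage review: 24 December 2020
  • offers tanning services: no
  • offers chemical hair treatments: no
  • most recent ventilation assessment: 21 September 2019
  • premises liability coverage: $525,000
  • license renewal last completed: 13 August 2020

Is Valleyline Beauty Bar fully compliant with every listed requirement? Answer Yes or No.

Yes

1. professional liability coverage $1,025,000 ≥ $950,000 → met
2. premises liability coverage $525,000 ≥ $325,000 → met
3. condition 'performs microblading' holds; sanitation inspection 252 days ago vs limit 270 → met
4. condition 'offers chemical hair treatments' does not hold → requirement n/a → met
5. ventilation assessment 487 days ago vs limit 540 → met
6. condition 'offers tanning services' does not hold → requirement n/a → met
7. license renewal 160 days ago vs limit 180 → met
8. chemical-storage review 27 days ago vs limit 30 → met
9. salon license present → met
10. autoclave spore test 715 days ago vs limit 730 → met
All met.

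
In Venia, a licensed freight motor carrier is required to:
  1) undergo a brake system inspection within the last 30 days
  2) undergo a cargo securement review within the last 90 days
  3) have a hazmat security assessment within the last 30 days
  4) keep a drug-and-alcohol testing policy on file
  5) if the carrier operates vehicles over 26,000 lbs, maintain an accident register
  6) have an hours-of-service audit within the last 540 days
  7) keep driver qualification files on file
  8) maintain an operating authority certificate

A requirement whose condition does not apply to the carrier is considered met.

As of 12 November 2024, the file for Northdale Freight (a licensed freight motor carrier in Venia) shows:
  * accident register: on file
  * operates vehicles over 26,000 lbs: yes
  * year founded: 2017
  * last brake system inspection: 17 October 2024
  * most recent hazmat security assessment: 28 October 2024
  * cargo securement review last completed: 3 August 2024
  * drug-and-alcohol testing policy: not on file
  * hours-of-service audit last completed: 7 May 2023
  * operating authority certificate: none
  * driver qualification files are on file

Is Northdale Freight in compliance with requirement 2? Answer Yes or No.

2. cargo securement review 101 days ago vs limit 90 → not met

No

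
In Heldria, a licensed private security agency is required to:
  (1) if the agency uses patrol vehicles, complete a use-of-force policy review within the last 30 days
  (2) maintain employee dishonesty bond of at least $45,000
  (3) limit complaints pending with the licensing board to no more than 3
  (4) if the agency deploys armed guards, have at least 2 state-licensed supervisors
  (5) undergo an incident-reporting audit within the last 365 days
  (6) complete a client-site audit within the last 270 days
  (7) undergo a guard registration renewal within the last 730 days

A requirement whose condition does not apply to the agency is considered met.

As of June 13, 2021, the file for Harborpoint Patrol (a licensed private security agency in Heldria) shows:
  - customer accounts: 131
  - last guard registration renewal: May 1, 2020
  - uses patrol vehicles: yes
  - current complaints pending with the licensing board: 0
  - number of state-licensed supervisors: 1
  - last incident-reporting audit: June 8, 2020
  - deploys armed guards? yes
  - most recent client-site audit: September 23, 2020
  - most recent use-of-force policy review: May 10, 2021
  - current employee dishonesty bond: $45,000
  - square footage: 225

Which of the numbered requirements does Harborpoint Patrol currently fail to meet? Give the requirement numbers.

1. condition 'uses patrol vehicles' holds; use-of-force policy review 34 days ago vs limit 30 → not met
2. employee dishonesty bond $45,000 ≥ $45,000 → met
3. complaints pending with the licensing board 0 ≤ 3 → met
4. condition 'deploys armed guards' holds; state-licensed supervisors 1 < 2 → not met
5. incident-reporting audit 370 days ago vs limit 365 → not met
6. client-site audit 263 days ago vs limit 270 → met
7. guard registration renewal 408 days ago vs limit 730 → met
Not met: 1, 4, 5

1, 4, 5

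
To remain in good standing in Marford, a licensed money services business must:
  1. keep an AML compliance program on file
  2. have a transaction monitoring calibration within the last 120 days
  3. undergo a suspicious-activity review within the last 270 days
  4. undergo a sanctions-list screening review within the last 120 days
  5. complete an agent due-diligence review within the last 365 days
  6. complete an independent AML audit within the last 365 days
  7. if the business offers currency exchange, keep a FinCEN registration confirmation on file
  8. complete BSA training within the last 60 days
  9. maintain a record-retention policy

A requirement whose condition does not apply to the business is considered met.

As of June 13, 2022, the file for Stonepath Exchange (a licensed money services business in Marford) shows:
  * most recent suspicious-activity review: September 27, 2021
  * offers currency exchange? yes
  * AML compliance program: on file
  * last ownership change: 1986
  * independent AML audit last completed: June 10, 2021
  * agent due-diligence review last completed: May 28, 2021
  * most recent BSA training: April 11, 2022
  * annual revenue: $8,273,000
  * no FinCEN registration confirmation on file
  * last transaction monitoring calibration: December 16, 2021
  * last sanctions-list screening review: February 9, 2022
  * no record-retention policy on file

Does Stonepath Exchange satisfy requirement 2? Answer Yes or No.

No

2. transaction monitoring calibration 179 days ago vs limit 120 → not met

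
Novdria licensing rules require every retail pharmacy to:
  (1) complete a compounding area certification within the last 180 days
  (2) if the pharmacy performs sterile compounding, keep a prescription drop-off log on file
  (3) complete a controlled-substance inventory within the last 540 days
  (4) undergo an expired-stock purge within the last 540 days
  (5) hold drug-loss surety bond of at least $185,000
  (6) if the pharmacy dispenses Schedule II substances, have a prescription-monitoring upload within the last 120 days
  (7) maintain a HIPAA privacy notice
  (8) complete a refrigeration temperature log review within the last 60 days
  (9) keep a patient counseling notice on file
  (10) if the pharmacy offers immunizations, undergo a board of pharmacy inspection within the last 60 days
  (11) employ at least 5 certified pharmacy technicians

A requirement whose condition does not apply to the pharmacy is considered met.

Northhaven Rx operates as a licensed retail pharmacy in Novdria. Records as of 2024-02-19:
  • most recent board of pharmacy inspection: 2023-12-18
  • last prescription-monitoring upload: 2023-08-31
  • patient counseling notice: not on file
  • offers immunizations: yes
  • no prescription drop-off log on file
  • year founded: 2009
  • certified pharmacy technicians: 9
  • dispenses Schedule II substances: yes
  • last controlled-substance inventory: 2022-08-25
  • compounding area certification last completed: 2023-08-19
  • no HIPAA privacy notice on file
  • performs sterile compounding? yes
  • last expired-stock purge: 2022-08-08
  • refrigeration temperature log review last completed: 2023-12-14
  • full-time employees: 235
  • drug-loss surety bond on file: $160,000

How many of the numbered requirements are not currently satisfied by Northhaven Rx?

10

1. compounding area certification 184 days ago vs limit 180 → not met
2. condition 'performs sterile compounding' holds; prescription drop-off log absent → not met
3. controlled-substance inventory 543 days ago vs limit 540 → not met
4. expired-stock purge 560 days ago vs limit 540 → not met
5. drug-loss surety bond $160,000 < $185,000 → not met
6. condition 'dispenses Schedule II substances' holds; prescription-monitoring upload 172 days ago vs limit 120 → not met
7. HIPAA privacy notice absent → not met
8. refrigeration temperature log review 67 days ago vs limit 60 → not met
9. patient counseling notice absent → not met
10. condition 'offers immunizations' holds; board of pharmacy inspection 63 days ago vs limit 60 → not met
11. certified pharmacy technicians 9 ≥ 5 → met
Not met: 10 of 11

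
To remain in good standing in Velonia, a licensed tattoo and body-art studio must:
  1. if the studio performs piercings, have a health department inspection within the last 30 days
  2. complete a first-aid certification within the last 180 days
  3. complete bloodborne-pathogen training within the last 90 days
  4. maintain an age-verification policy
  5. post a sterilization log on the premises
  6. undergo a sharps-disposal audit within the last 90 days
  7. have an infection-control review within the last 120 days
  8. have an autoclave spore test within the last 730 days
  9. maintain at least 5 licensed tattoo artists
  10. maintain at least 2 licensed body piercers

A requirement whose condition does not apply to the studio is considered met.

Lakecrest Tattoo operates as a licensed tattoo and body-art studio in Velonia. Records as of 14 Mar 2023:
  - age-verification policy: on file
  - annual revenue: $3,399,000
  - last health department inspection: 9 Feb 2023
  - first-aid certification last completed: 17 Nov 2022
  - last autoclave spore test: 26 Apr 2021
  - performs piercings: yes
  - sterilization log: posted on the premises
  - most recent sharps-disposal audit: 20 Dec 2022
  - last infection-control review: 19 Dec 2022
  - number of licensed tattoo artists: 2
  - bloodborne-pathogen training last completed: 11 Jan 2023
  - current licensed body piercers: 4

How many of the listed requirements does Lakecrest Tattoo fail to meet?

1. condition 'performs piercings' holds; health department inspection 33 days ago vs limit 30 → not met
2. first-aid certification 117 days ago vs limit 180 → met
3. bloodborne-pathogen training 62 days ago vs limit 90 → met
4. age-verification policy present → met
5. sterilization log present → met
6. sharps-disposal audit 84 days ago vs limit 90 → met
7. infection-control review 85 days ago vs limit 120 → met
8. autoclave spore test 687 days ago vs limit 730 → met
9. licensed tattoo artists 2 < 5 → not met
10. licensed body piercers 4 ≥ 2 → met
Not met: 2 of 10

2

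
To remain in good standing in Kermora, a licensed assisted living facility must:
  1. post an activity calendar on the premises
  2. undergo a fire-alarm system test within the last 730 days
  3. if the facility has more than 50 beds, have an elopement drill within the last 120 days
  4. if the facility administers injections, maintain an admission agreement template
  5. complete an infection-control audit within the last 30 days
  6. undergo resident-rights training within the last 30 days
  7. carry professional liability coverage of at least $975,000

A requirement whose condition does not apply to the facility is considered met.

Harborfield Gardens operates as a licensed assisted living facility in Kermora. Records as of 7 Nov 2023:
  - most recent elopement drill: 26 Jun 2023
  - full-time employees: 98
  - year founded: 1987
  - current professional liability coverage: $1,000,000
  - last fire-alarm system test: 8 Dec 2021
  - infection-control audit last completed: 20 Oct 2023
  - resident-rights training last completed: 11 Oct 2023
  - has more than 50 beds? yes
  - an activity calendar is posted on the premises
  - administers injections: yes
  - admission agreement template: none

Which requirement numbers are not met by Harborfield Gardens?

3, 4

1. activity calendar present → met
2. fire-alarm system test 699 days ago vs limit 730 → met
3. condition 'has more than 50 beds' holds; elopement drill 134 days ago vs limit 120 → not met
4. condition 'administers injections' holds; admission agreement template absent → not met
5. infection-control audit 18 days ago vs limit 30 → met
6. resident-rights training 27 days ago vs limit 30 → met
7. professional liability coverage $1,000,000 ≥ $975,000 → met
Not met: 3, 4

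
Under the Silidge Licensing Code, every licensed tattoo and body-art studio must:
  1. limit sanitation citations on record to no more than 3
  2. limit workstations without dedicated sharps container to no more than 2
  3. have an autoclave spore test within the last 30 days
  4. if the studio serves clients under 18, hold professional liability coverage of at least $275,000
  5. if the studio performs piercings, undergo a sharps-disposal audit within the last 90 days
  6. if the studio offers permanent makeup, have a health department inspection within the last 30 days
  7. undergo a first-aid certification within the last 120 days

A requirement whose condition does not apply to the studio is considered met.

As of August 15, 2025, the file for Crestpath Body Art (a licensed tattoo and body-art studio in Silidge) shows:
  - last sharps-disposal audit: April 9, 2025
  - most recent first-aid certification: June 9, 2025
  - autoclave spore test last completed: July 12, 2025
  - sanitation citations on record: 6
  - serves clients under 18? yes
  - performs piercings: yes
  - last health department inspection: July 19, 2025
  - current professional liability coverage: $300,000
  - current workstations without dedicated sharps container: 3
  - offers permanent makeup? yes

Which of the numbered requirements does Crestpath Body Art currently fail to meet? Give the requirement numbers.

1. sanitation citations on record 6 > 3 → not met
2. workstations without dedicated sharps container 3 > 2 → not met
3. autoclave spore test 34 days ago vs limit 30 → not met
4. condition 'serves clients under 18' holds; professional liability coverage $300,000 ≥ $275,000 → met
5. condition 'performs piercings' holds; sharps-disposal audit 128 days ago vs limit 90 → not met
6. condition 'offers permanent makeup' holds; health department inspection 27 days ago vs limit 30 → met
7. first-aid certification 67 days ago vs limit 120 → met
Not met: 1, 2, 3, 5

1, 2, 3, 5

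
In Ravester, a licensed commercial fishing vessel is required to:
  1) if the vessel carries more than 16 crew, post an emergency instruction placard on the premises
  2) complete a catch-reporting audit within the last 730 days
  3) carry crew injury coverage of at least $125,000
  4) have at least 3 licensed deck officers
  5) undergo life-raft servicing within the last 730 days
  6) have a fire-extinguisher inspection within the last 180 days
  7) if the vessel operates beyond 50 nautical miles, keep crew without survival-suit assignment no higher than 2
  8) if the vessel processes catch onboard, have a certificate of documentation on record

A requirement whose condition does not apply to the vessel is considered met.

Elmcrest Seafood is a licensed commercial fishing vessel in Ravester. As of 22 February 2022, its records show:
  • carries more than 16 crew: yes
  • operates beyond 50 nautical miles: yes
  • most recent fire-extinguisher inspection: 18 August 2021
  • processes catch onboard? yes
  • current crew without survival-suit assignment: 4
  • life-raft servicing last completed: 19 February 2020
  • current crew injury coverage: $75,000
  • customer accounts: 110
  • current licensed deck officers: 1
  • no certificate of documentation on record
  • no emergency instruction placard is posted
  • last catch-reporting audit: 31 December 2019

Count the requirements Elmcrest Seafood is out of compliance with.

1. condition 'carries more than 16 crew' holds; emergency instruction placard absent → not met
2. catch-reporting audit 784 days ago vs limit 730 → not met
3. crew injury coverage $75,000 < $125,000 → not met
4. licensed deck officers 1 < 3 → not met
5. life-raft servicing 734 days ago vs limit 730 → not met
6. fire-extinguisher inspection 188 days ago vs limit 180 → not met
7. condition 'operates beyond 50 nautical miles' holds; crew without survival-suit assignment 4 > 2 → not met
8. condition 'processes catch onboard' holds; certificate of documentation absent → not met
Not met: 8 of 8

8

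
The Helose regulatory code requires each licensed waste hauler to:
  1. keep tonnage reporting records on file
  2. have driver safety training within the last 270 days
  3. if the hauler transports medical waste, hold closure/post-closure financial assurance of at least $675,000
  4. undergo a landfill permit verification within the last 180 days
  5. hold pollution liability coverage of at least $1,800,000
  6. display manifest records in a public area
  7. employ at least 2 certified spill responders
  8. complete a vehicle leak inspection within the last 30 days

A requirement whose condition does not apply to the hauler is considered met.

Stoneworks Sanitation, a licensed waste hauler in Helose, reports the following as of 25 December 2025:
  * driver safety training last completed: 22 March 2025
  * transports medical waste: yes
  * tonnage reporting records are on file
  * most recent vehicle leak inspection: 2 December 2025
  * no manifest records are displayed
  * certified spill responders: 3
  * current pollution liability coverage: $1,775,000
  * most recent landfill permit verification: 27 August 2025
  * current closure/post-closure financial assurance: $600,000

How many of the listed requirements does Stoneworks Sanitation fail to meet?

4

1. tonnage reporting records present → met
2. driver safety training 278 days ago vs limit 270 → not met
3. condition 'transports medical waste' holds; closure/post-closure financial assurance $600,000 < $675,000 → not met
4. landfill permit verification 120 days ago vs limit 180 → met
5. pollution liability coverage $1,775,000 < $1,800,000 → not met
6. manifest records absent → not met
7. certified spill responders 3 ≥ 2 → met
8. vehicle leak inspection 23 days ago vs limit 30 → met
Not met: 4 of 8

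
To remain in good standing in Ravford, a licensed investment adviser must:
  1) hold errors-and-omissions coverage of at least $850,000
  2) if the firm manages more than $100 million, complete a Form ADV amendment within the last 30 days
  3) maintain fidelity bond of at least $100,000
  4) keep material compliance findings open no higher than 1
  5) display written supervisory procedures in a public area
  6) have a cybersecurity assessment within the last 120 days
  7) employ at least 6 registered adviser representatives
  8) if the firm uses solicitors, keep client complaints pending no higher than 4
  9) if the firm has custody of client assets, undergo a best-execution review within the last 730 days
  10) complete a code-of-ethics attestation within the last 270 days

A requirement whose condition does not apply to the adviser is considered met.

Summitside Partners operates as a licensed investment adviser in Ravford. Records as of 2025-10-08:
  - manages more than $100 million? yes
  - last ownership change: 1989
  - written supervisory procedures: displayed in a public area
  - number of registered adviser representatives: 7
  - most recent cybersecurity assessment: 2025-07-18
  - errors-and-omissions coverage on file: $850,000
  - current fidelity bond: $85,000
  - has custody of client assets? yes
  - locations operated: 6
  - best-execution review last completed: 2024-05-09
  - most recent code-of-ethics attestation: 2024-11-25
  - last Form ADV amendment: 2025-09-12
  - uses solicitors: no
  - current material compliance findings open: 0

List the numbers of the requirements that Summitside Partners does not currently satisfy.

3, 10

1. errors-and-omissions coverage $850,000 ≥ $850,000 → met
2. condition 'manages more than $100 million' holds; Form ADV amendment 26 days ago vs limit 30 → met
3. fidelity bond $85,000 < $100,000 → not met
4. material compliance findings open 0 ≤ 1 → met
5. written supervisory procedures present → met
6. cybersecurity assessment 82 days ago vs limit 120 → met
7. registered adviser representatives 7 ≥ 6 → met
8. condition 'uses solicitors' does not hold → requirement n/a → met
9. condition 'has custody of client assets' holds; best-execution review 517 days ago vs limit 730 → met
10. code-of-ethics attestation 317 days ago vs limit 270 → not met
Not met: 3, 10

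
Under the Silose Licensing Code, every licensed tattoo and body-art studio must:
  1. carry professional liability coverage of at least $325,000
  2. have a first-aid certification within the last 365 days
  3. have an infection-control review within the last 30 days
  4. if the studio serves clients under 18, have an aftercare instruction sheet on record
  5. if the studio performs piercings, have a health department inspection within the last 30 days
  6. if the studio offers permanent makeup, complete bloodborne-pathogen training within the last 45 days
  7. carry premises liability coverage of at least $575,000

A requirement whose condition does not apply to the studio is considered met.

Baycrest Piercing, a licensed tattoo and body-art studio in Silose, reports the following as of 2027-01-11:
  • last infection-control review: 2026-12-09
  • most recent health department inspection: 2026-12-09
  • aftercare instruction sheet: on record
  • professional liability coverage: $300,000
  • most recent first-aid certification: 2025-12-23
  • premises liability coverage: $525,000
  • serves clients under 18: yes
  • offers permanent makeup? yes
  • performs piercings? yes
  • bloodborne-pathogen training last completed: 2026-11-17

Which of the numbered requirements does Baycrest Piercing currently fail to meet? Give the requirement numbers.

1, 2, 3, 5, 6, 7

1. professional liability coverage $300,000 < $325,000 → not met
2. first-aid certification 384 days ago vs limit 365 → not met
3. infection-control review 33 days ago vs limit 30 → not met
4. condition 'serves clients under 18' holds; aftercare instruction sheet present → met
5. condition 'performs piercings' holds; health department inspection 33 days ago vs limit 30 → not met
6. condition 'offers permanent makeup' holds; bloodborne-pathogen training 55 days ago vs limit 45 → not met
7. premises liability coverage $525,000 < $575,000 → not met
Not met: 1, 2, 3, 5, 6, 7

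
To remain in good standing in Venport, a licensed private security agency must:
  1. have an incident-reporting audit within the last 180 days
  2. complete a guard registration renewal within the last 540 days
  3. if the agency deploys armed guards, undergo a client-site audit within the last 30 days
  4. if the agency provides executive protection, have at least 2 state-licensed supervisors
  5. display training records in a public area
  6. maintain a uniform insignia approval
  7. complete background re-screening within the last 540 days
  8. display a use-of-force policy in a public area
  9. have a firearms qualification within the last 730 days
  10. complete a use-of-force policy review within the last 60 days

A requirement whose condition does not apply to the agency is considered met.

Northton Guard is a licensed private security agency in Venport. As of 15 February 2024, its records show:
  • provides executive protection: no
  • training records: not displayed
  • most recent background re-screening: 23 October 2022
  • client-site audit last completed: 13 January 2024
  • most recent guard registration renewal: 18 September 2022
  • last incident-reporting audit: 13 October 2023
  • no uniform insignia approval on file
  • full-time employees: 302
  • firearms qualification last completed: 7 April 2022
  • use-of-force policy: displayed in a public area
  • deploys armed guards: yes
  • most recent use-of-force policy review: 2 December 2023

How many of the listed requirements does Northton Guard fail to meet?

4

1. incident-reporting audit 125 days ago vs limit 180 → met
2. guard registration renewal 515 days ago vs limit 540 → met
3. condition 'deploys armed guards' holds; client-site audit 33 days ago vs limit 30 → not met
4. condition 'provides executive protection' does not hold → requirement n/a → met
5. training records absent → not met
6. uniform insignia approval absent → not met
7. background re-screening 480 days ago vs limit 540 → met
8. use-of-force policy present → met
9. firearms qualification 679 days ago vs limit 730 → met
10. use-of-force policy review 75 days ago vs limit 60 → not met
Not met: 4 of 10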